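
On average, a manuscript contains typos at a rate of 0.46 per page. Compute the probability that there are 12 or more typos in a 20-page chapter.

0.2168

Over the interval, μ = 0.46 × 20 = 9.2 (a 20-page chapter = 20 pages).
P(N ≥ 12) = 1 − P(N ≤ 11) = 1 − Σ_{j=0}^{11} e^(−μ) μ^j/j! ≈ 0.2168.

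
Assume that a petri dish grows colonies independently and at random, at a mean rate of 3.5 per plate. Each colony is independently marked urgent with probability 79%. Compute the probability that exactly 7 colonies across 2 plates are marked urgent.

Thinning: the colonies that are marked urgent themselves form a Poisson process with rate 0.79 × 3.5 = 2.765 per plate.
Over the interval, μ = 2.765 × 2 = 5.53 (2 plates).
P(N = 7) = e^(−5.53) · 5.53^7/7! ≈ 0.1245.

0.1245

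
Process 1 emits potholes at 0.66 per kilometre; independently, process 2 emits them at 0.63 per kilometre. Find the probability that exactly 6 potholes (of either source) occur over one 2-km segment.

0.0310

Independent Poisson processes superpose: combined rate λ = 0.66 + 0.63 = 1.29 per kilometre.
Over the interval, μ = 1.29 × 2 = 2.58 (a 2-km segment = 2 kilometres).
P(N = 6) = e^(−2.58) · 2.58^6/6! ≈ 0.0310.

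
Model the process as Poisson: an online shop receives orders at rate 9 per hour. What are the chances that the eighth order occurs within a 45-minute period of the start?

Over the interval, μ = 9 × 0.75 = 6.75 (a 45-minute period = 0.75 hours).
The eighth arrival falls in the interval iff at least 8 events occur there: P(S_8 ≤ t) = P(N ≥ 8) = 1 − P(N ≤ 7) ≈ 0.3641.

0.3641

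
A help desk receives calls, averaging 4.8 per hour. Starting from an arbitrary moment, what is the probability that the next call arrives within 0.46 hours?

0.8901

Inter-arrival times are exponential with rate λ = 4.8 per hour.
P(T ≤ 0.46) = 1 − e^(−λt) = 1 − e^(−4.8 × 0.46) = 1 − e^(−2.208) ≈ 0.8901.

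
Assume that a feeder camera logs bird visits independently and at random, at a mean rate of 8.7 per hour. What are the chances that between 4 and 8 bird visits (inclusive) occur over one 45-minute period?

0.6785

Over the interval, μ = 8.7 × 0.75 = 6.525 (a 45-minute period = 0.75 hours).
P(4 ≤ N ≤ 8) = Σ_{j=4}^{8} e^(−6.525) · 6.525^j/j! ≈ 0.6785.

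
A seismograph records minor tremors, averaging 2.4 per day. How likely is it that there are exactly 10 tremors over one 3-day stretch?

0.0770

Over the interval, μ = 2.4 × 3 = 7.2 (a 3-day stretch = 3 days).
P(N = 10) = e^(−μ) μ^10/10! = e^(−7.2) · 7.2^10/3628800 ≈ 0.0770.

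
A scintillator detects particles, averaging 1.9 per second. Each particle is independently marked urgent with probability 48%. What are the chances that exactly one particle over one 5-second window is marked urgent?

Thinning: the particles that are marked urgent themselves form a Poisson process with rate 0.48 × 1.9 = 0.912 per second.
Over the interval, μ = 0.912 × 5 = 4.56 (a 5-second window = 5 seconds).
P(N = 1) = e^(−4.56) · 4.56^1/1! ≈ 0.0477.

0.0477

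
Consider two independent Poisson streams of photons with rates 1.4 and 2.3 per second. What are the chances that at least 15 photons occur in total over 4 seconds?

0.5137

Independent Poisson processes superpose: combined rate λ = 1.4 + 2.3 = 3.7 per second.
Over the interval, μ = 3.7 × 4 = 14.8 (4 seconds).
P(N ≥ 15) = 1 − P(N ≤ 14) ≈ 0.5137.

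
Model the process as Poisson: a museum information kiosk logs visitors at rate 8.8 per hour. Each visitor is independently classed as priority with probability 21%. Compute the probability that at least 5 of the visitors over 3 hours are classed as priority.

Thinning: the visitors that are classed as priority themselves form a Poisson process with rate 0.21 × 8.8 = 1.848 per hour.
Over the interval, μ = 1.848 × 3 = 5.544 (3 hours).
P(N ≥ 5) = 1 − P(N ≤ 4) ≈ 0.6493.

0.6493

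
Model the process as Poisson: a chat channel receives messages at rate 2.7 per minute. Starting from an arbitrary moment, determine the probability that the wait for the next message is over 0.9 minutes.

The wait for the next event is exponential with rate λ = 2.7 per minute.
P(T > 0.9) = e^(−λt) = e^(−2.7 × 0.9) = e^(−2.43) ≈ 0.0880.

0.0880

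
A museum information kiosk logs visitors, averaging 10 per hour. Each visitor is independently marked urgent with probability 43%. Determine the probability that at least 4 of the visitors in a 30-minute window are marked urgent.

Thinning: the visitors that are marked urgent themselves form a Poisson process with rate 0.43 × 10 = 4.3 per hour.
Over the interval, μ = 4.3 × 0.5 = 2.15 (a 30-minute window = 0.5 hours).
P(N ≥ 4) = 1 − P(N ≤ 3) ≈ 0.1709.

0.1709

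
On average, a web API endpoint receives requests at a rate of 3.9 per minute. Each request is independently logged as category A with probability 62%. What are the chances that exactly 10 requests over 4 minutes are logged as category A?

0.1244

Thinning: the requests that are logged as category A themselves form a Poisson process with rate 0.62 × 3.9 = 2.418 per minute.
Over the interval, μ = 2.418 × 4 = 9.672 (4 minutes).
P(N = 10) = e^(−9.672) · 9.672^10/10! ≈ 0.1244.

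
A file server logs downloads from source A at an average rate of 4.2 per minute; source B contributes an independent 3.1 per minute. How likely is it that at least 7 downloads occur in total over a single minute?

Independent Poisson processes superpose: combined rate λ = 4.2 + 3.1 = 7.3 per minute.
So μ = 7.3.
P(N ≥ 7) = 1 − P(N ≤ 6) ≈ 0.5940.

0.5940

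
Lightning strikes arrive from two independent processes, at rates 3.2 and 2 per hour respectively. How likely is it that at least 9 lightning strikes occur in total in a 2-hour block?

0.7104

Independent Poisson processes superpose: combined rate λ = 3.2 + 2 = 5.2 per hour.
Over the interval, μ = 5.2 × 2 = 10.4 (a 2-hour block = 2 hours).
P(N ≥ 9) = 1 − P(N ≤ 8) ≈ 0.7104.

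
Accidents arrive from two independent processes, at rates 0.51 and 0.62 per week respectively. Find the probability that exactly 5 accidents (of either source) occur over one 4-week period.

0.1712

Independent Poisson processes superpose: combined rate λ = 0.51 + 0.62 = 1.13 per week.
Over the interval, μ = 1.13 × 4 = 4.52 (a 4-week period = 4 weeks).
P(N = 5) = e^(−4.52) · 4.52^5/5! ≈ 0.1712.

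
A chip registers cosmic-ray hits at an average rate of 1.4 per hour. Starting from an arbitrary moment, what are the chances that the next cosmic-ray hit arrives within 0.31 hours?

0.3521

Inter-arrival times are exponential with rate λ = 1.4 per hour.
P(T ≤ 0.31) = 1 − e^(−λt) = 1 − e^(−1.4 × 0.31) = 1 − e^(−0.434) ≈ 0.3521.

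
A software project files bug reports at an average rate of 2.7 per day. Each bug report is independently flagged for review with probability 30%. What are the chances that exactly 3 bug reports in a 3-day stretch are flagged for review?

0.2105

Thinning: the bug reports that are flagged for review themselves form a Poisson process with rate 0.3 × 2.7 = 0.81 per day.
Over the interval, μ = 0.81 × 3 = 2.43 (a 3-day stretch = 3 days).
P(N = 3) = e^(−2.43) · 2.43^3/3! ≈ 0.2105.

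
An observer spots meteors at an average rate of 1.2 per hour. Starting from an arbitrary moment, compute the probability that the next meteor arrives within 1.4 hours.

0.8136

Inter-arrival times are exponential with rate λ = 1.2 per hour.
P(T ≤ 1.4) = 1 − e^(−λt) = 1 − e^(−1.2 × 1.4) = 1 − e^(−1.68) ≈ 0.8136.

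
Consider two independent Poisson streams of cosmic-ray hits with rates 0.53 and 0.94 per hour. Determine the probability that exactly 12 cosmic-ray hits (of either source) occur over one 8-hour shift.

Independent Poisson processes superpose: combined rate λ = 0.53 + 0.94 = 1.47 per hour.
Over the interval, μ = 1.47 × 8 = 11.76 (an 8-hour shift = 8 hours).
P(N = 12) = e^(−11.76) · 11.76^12/12! ≈ 0.1141.

0.1141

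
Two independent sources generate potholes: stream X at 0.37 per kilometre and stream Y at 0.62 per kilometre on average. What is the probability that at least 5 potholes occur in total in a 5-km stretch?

0.5507

Independent Poisson processes superpose: combined rate λ = 0.37 + 0.62 = 0.99 per kilometre.
Over the interval, μ = 0.99 × 5 = 4.95 (a 5-km stretch = 5 kilometres).
P(N ≥ 5) = 1 − P(N ≤ 4) ≈ 0.5507.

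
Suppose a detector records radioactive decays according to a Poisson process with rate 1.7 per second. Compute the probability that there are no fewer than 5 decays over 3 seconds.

0.5769

Over the interval, μ = 1.7 × 3 = 5.1 (3 seconds).
P(N ≥ 5) = 1 − P(N ≤ 4) = 1 − Σ_{j=0}^{4} e^(−μ) μ^j/j! ≈ 0.5769.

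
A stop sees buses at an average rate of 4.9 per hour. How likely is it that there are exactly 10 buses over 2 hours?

Over the interval, μ = 4.9 × 2 = 9.8 (2 hours).
P(N = 10) = e^(−μ) μ^10/10! = e^(−9.8) · 9.8^10/3628800 ≈ 0.1249.

0.1249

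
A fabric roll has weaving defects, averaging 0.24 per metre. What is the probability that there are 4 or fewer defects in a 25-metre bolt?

Over the interval, μ = 0.24 × 25 = 6 (a 25-metre bolt = 25 metres).
P(N ≤ 4) = Σ_{j=0}^{4} e^(−μ) μ^j/j! ≈ 0.2851.

0.2851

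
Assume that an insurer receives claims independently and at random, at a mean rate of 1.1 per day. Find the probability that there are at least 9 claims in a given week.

Over the interval, μ = 1.1 × 7 = 7.7 (a week = 7 days).
P(N ≥ 9) = 1 − P(N ≤ 8) = 1 − Σ_{j=0}^{8} e^(−μ) μ^j/j! ≈ 0.3657.

0.3657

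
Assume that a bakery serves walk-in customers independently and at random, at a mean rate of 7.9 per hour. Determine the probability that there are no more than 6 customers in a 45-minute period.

0.6183

Over the interval, μ = 7.9 × 0.75 = 5.925 (a 45-minute period = 0.75 hours).
P(N ≤ 6) = Σ_{j=0}^{6} e^(−μ) μ^j/j! ≈ 0.6183.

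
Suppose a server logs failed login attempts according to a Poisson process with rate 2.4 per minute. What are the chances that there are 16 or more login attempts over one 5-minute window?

0.1556

Over the interval, μ = 2.4 × 5 = 12 (a 5-minute window = 5 minutes).
P(N ≥ 16) = 1 − P(N ≤ 15) = 1 − Σ_{j=0}^{15} e^(−μ) μ^j/j! ≈ 0.1556.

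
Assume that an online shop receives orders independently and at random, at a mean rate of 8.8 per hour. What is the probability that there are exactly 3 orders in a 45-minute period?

Over the interval, μ = 8.8 × 0.75 = 6.6 (a 45-minute period = 0.75 hours).
P(N = 3) = e^(−μ) μ^3/3! = e^(−6.6) · 6.6^3/6 ≈ 0.0652.

0.0652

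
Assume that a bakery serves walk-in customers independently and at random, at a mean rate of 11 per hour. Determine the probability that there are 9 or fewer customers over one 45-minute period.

Over the interval, μ = 11 × 0.75 = 8.25 (a 45-minute period = 0.75 hours).
P(N ≤ 9) = Σ_{j=0}^{9} e^(−μ) μ^j/j! ≈ 0.6852.

0.6852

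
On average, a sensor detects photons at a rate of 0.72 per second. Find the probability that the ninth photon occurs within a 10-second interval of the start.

Over the interval, μ = 0.72 × 10 = 7.2 (a 10-second interval = 10 seconds).
The ninth arrival falls in the interval iff at least 9 events occur there: P(S_9 ≤ t) = P(N ≥ 9) = 1 − P(N ≤ 8) ≈ 0.2973.

0.2973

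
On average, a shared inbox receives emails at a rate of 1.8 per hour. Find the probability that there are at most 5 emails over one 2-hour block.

0.8441

Over the interval, μ = 1.8 × 2 = 3.6 (a 2-hour block = 2 hours).
P(N ≤ 5) = Σ_{j=0}^{5} e^(−μ) μ^j/j! ≈ 0.8441.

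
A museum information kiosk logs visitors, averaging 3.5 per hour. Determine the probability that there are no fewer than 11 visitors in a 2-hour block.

Over the interval, μ = 3.5 × 2 = 7 (a 2-hour block = 2 hours).
P(N ≥ 11) = 1 − P(N ≤ 10) = 1 − Σ_{j=0}^{10} e^(−μ) μ^j/j! ≈ 0.0985.

0.0985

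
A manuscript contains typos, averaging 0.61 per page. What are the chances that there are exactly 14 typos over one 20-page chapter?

Over the interval, μ = 0.61 × 20 = 12.2 (a 20-page chapter = 20 pages).
P(N = 14) = e^(−μ) μ^14/14! = e^(−12.2) · 12.2^14/87178291200 ≈ 0.0934.

0.0934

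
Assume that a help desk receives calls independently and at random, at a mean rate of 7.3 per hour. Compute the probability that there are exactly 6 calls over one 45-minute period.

Over the interval, μ = 7.3 × 0.75 = 5.475 (a 45-minute period = 0.75 hours).
P(N = 6) = e^(−μ) μ^6/6! = e^(−5.475) · 5.475^6/720 ≈ 0.1568.

0.1568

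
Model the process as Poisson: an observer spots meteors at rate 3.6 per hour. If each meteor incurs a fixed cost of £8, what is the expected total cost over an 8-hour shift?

E[N] = 3.6 × 8 = 28.8 (an 8-hour shift = 8 hours); E[cost] = 28.8 × £8 = £230.4.

£230.4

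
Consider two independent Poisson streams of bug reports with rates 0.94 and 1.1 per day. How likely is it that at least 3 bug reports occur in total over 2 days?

0.7734

Independent Poisson processes superpose: combined rate λ = 0.94 + 1.1 = 2.04 per day.
Over the interval, μ = 2.04 × 2 = 4.08 (2 days).
P(N ≥ 3) = 1 − P(N ≤ 2) ≈ 0.7734.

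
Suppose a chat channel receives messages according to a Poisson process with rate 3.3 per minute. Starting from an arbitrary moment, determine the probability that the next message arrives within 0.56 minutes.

Inter-arrival times are exponential with rate λ = 3.3 per minute.
P(T ≤ 0.56) = 1 − e^(−λt) = 1 − e^(−3.3 × 0.56) = 1 − e^(−1.848) ≈ 0.8424.

0.8424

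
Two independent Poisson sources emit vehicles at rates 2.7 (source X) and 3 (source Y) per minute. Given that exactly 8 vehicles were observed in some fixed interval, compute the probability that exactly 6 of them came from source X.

0.0876

Given the total, each event is independently from source X with probability p = λ_X/(λ_X+λ_Y) = 2.7/5.7 ≈ 0.4737.
So K ~ Binomial(8, 2.7/5.7): P(K = 6) = C(8,6) · (2.7/5.7)^6 · (3/5.7)^2 ≈ 0.0876.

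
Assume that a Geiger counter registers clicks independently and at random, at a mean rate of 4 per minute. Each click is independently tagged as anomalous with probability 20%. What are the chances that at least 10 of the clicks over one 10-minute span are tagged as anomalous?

Thinning: the clicks that are tagged as anomalous themselves form a Poisson process with rate 0.2 × 4 = 0.8 per minute.
Over the interval, μ = 0.8 × 10 = 8 (a 10-minute span = 10 minutes).
P(N ≥ 10) = 1 − P(N ≤ 9) ≈ 0.2834.

0.2834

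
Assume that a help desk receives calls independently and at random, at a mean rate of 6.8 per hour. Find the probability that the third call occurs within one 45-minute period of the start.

0.8835

Over the interval, μ = 6.8 × 0.75 = 5.1 (a 45-minute period = 0.75 hours).
The third arrival falls in the interval iff at least 3 events occur there: P(S_3 ≤ t) = P(N ≥ 3) = 1 − P(N ≤ 2) ≈ 0.8835.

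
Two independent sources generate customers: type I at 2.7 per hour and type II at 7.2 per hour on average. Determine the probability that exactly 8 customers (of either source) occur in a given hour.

Independent Poisson processes superpose: combined rate λ = 2.7 + 7.2 = 9.9 per hour.
So μ = 9.9.
P(N = 8) = e^(−9.9) · 9.9^8/8! ≈ 0.1148.

0.1148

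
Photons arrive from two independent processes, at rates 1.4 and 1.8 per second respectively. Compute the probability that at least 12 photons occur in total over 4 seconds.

0.6262

Independent Poisson processes superpose: combined rate λ = 1.4 + 1.8 = 3.2 per second.
Over the interval, μ = 3.2 × 4 = 12.8 (4 seconds).
P(N ≥ 12) = 1 − P(N ≤ 11) ≈ 0.6262.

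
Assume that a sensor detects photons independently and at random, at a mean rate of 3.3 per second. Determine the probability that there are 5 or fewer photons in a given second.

0.8829

With mean μ = 3.3 per second,
P(N ≤ 5) = Σ_{j=0}^{5} e^(−μ) μ^j/j! ≈ 0.8829.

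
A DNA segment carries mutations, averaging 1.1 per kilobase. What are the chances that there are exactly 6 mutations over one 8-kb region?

Over the interval, μ = 1.1 × 8 = 8.8 (an 8-kb region = 8 kilobases).
P(N = 6) = e^(−μ) μ^6/6! = e^(−8.8) · 8.8^6/720 ≈ 0.0972.

0.0972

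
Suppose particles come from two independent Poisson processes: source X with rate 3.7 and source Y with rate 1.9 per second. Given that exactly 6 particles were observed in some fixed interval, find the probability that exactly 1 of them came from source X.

0.0178

Given the total, each event is independently from source X with probability p = λ_X/(λ_X+λ_Y) = 3.7/5.6 ≈ 0.6607.
So K ~ Binomial(6, 3.7/5.6): P(K = 1) = C(6,1) · (3.7/5.6)^1 · (1.9/5.6)^5 ≈ 0.0178.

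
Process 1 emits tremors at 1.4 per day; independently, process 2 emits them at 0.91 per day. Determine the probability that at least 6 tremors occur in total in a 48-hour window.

Independent Poisson processes superpose: combined rate λ = 1.4 + 0.91 = 2.31 per day.
Over the interval, μ = 2.31 × 2 = 4.62 (a 48-hour window = 2 days).
P(N ≥ 6) = 1 − P(N ≤ 5) ≈ 0.3177.

0.3177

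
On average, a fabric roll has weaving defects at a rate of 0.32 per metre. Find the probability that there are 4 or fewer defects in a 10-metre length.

0.7806

Over the interval, μ = 0.32 × 10 = 3.2 (a 10-metre length = 10 metres).
P(N ≤ 4) = Σ_{j=0}^{4} e^(−μ) μ^j/j! ≈ 0.7806.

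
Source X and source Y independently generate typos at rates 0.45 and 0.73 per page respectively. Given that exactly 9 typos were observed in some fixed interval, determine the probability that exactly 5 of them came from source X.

Given the total, each event is independently from source X with probability p = λ_X/(λ_X+λ_Y) = 0.45/1.18 ≈ 0.3814.
So K ~ Binomial(9, 0.45/1.18): P(K = 5) = C(9,5) · (0.45/1.18)^5 · (0.73/1.18)^4 ≈ 0.1489.

0.1489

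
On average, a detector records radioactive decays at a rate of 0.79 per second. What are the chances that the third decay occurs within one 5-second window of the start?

0.7545

Over the interval, μ = 0.79 × 5 = 3.95 (a 5-second window = 5 seconds).
The third arrival falls in the interval iff at least 3 events occur there: P(S_3 ≤ t) = P(N ≥ 3) = 1 − P(N ≤ 2) ≈ 0.7545.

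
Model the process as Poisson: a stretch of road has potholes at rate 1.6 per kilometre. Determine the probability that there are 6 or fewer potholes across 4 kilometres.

0.5423

Over the interval, μ = 1.6 × 4 = 6.4 (4 kilometres).
P(N ≤ 6) = Σ_{j=0}^{6} e^(−μ) μ^j/j! ≈ 0.5423.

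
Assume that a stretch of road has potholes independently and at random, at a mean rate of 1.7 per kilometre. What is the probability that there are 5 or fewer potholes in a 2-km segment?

0.8705

Over the interval, μ = 1.7 × 2 = 3.4 (a 2-km segment = 2 kilometres).
P(N ≤ 5) = Σ_{j=0}^{5} e^(−μ) μ^j/j! ≈ 0.8705.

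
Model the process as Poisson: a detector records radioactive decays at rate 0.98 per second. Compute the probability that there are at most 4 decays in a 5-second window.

Over the interval, μ = 0.98 × 5 = 4.9 (a 5-second window = 5 seconds).
P(N ≤ 4) = Σ_{j=0}^{4} e^(−μ) μ^j/j! ≈ 0.4582.

0.4582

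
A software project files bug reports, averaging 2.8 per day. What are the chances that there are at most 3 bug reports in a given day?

With mean μ = 2.8 per day,
P(N ≤ 3) = Σ_{j=0}^{3} e^(−μ) μ^j/j! ≈ 0.6919.

0.6919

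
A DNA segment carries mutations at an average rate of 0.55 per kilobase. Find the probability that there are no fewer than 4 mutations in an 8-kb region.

Over the interval, μ = 0.55 × 8 = 4.4 (an 8-kb region = 8 kilobases).
P(N ≥ 4) = 1 − P(N ≤ 3) = 1 − Σ_{j=0}^{3} e^(−μ) μ^j/j! ≈ 0.6406.

0.6406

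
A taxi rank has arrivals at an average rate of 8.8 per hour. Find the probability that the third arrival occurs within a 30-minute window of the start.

Over the interval, μ = 8.8 × 0.5 = 4.4 (a 30-minute window = 0.5 hours).
The third arrival falls in the interval iff at least 3 events occur there: P(S_3 ≤ t) = P(N ≥ 3) = 1 − P(N ≤ 2) ≈ 0.8149.

0.8149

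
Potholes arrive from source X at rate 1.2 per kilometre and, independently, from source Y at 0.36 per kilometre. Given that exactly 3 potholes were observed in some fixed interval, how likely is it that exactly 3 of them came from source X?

0.4552

Given the total, each event is independently from source X with probability p = λ_X/(λ_X+λ_Y) = 1.2/1.56 ≈ 0.7692.
So K ~ Binomial(3, 1.2/1.56): P(K = 3) = C(3,3) · (1.2/1.56)^3 · (0.36/1.56)^0 ≈ 0.4552.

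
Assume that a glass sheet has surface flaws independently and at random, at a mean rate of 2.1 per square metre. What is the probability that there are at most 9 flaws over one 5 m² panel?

0.3971

Over the interval, μ = 2.1 × 5 = 10.5 (a 5 m² panel = 5 square metres).
P(N ≤ 9) = Σ_{j=0}^{9} e^(−μ) μ^j/j! ≈ 0.3971.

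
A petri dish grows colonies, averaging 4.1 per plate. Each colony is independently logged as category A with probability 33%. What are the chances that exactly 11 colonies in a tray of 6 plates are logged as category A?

0.0754

Thinning: the colonies that are logged as category A themselves form a Poisson process with rate 0.33 × 4.1 = 1.353 per plate.
Over the interval, μ = 1.353 × 6 = 8.118 (a tray of 6 plates = 6 plates).
P(N = 11) = e^(−8.118) · 8.118^11/11! ≈ 0.0754.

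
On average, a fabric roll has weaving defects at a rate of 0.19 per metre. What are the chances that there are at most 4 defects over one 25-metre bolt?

Over the interval, μ = 0.19 × 25 = 4.75 (a 25-metre bolt = 25 metres).
P(N ≤ 4) = Σ_{j=0}^{4} e^(−μ) μ^j/j! ≈ 0.4854.

0.4854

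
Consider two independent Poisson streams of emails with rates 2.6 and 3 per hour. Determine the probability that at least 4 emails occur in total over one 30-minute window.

0.3081

Independent Poisson processes superpose: combined rate λ = 2.6 + 3 = 5.6 per hour.
Over the interval, μ = 5.6 × 0.5 = 2.8 (a 30-minute window = 0.5 hours).
P(N ≥ 4) = 1 − P(N ≤ 3) ≈ 0.3081.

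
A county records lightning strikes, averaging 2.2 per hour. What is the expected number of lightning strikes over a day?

E[N] = λt = 2.2 × 24 = 52.8 (a day = 24 hours).

52.8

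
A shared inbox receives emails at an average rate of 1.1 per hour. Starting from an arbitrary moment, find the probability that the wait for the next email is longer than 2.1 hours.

0.0993

The wait for the next event is exponential with rate λ = 1.1 per hour.
P(T > 2.1) = e^(−λt) = e^(−1.1 × 2.1) = e^(−2.31) ≈ 0.0993.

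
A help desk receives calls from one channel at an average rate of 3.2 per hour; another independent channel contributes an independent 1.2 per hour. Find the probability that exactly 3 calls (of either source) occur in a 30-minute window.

0.1966

Independent Poisson processes superpose: combined rate λ = 3.2 + 1.2 = 4.4 per hour.
Over the interval, μ = 4.4 × 0.5 = 2.2 (a 30-minute window = 0.5 hours).
P(N = 3) = e^(−2.2) · 2.2^3/3! ≈ 0.1966.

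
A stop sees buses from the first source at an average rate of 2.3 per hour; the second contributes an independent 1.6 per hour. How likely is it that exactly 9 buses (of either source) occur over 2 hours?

0.1207

Independent Poisson processes superpose: combined rate λ = 2.3 + 1.6 = 3.9 per hour.
Over the interval, μ = 3.9 × 2 = 7.8 (2 hours).
P(N = 9) = e^(−7.8) · 7.8^9/9! ≈ 0.1207.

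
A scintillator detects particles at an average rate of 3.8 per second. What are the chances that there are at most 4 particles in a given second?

With mean μ = 3.8 per second,
P(N ≤ 4) = Σ_{j=0}^{4} e^(−μ) μ^j/j! ≈ 0.6678.

0.6678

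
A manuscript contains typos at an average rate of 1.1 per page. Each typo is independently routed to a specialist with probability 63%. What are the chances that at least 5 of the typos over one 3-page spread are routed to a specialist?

0.0601

Thinning: the typos that are routed to a specialist themselves form a Poisson process with rate 0.63 × 1.1 = 0.693 per page.
Over the interval, μ = 0.693 × 3 = 2.079 (a 3-page spread = 3 pages).
P(N ≥ 5) = 1 − P(N ≤ 4) ≈ 0.0601.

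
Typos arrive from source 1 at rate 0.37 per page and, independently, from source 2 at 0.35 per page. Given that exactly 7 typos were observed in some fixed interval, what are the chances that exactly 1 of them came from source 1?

Given the total, each event is independently from source 1 with probability p = λ_1/(λ_1+λ_2) = 0.37/0.72 ≈ 0.5139.
So K ~ Binomial(7, 0.37/0.72): P(K = 1) = C(7,1) · (0.37/0.72)^1 · (0.35/0.72)^6 ≈ 0.0475.

0.0475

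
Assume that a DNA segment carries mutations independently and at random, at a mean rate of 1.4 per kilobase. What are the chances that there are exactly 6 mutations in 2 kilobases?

Over the interval, μ = 1.4 × 2 = 2.8 (2 kilobases).
P(N = 6) = e^(−μ) μ^6/6! = e^(−2.8) · 2.8^6/720 ≈ 0.0407.

0.0407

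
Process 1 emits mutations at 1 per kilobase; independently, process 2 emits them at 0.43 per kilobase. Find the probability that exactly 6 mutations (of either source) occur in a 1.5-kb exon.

Independent Poisson processes superpose: combined rate λ = 1 + 0.43 = 1.43 per kilobase.
Over the interval, μ = 1.43 × 1.5 = 2.145 (a 1.5-kb exon = 1.5 kilobases).
P(N = 6) = e^(−2.145) · 2.145^6/6! ≈ 0.0158.

0.0158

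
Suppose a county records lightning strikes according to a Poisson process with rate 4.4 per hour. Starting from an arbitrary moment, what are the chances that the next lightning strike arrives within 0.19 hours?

0.5666

Inter-arrival times are exponential with rate λ = 4.4 per hour.
P(T ≤ 0.19) = 1 − e^(−λt) = 1 − e^(−4.4 × 0.19) = 1 − e^(−0.836) ≈ 0.5666.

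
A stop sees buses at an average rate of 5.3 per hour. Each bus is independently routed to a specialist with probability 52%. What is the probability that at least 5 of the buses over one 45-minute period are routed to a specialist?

Thinning: the buses that are routed to a specialist themselves form a Poisson process with rate 0.52 × 5.3 = 2.756 per hour.
Over the interval, μ = 2.756 × 0.75 = 2.067 (a 45-minute period = 0.75 hours).
P(N ≥ 5) = 1 − P(N ≤ 4) ≈ 0.0589.

0.0589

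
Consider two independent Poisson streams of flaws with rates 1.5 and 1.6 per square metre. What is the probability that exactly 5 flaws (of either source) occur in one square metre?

Independent Poisson processes superpose: combined rate λ = 1.5 + 1.6 = 3.1 per square metre.
So μ = 3.1.
P(N = 5) = e^(−3.1) · 3.1^5/5! ≈ 0.1075.

0.1075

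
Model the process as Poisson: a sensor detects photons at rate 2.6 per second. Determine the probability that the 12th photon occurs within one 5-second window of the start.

0.6468

Over the interval, μ = 2.6 × 5 = 13 (a 5-second window = 5 seconds).
The 12th arrival falls in the interval iff at least 12 events occur there: P(S_12 ≤ t) = P(N ≥ 12) = 1 − P(N ≤ 11) ≈ 0.6468.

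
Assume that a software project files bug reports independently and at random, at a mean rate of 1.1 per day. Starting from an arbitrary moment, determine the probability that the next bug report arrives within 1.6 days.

0.8280

Inter-arrival times are exponential with rate λ = 1.1 per day.
P(T ≤ 1.6) = 1 − e^(−λt) = 1 − e^(−1.1 × 1.6) = 1 − e^(−1.76) ≈ 0.8280.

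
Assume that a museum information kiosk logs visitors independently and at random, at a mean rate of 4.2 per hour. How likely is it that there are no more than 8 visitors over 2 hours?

Over the interval, μ = 4.2 × 2 = 8.4 (2 hours).
P(N ≤ 8) = Σ_{j=0}^{8} e^(−μ) μ^j/j! ≈ 0.5369.

0.5369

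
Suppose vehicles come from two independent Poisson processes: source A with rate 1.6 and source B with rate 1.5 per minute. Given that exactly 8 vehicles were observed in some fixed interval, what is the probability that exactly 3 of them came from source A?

Given the total, each event is independently from source A with probability p = λ_A/(λ_A+λ_B) = 1.6/3.1 ≈ 0.5161.
So K ~ Binomial(8, 1.6/3.1): P(K = 3) = C(8,3) · (1.6/3.1)^3 · (1.5/3.1)^5 ≈ 0.2042.

0.2042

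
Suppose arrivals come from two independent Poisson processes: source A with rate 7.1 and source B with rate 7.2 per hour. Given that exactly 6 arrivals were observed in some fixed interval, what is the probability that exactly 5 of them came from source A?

0.0912

Given the total, each event is independently from source A with probability p = λ_A/(λ_A+λ_B) = 7.1/14.3 ≈ 0.4965.
So K ~ Binomial(6, 7.1/14.3): P(K = 5) = C(6,5) · (7.1/14.3)^5 · (7.2/14.3)^1 ≈ 0.0912.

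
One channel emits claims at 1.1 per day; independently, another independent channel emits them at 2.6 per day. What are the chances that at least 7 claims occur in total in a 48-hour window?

Independent Poisson processes superpose: combined rate λ = 1.1 + 2.6 = 3.7 per day.
Over the interval, μ = 3.7 × 2 = 7.4 (a 48-hour window = 2 days).
P(N ≥ 7) = 1 − P(N ≤ 6) ≈ 0.6080.

0.6080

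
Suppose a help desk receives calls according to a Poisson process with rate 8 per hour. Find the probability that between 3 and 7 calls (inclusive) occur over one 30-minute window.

0.7108

Over the interval, μ = 8 × 0.5 = 4 (a 30-minute window = 0.5 hours).
P(3 ≤ N ≤ 7) = Σ_{j=3}^{7} e^(−4) · 4^j/j! ≈ 0.7108.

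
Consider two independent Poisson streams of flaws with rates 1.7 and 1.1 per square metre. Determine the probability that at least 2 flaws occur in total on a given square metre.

0.7689

Independent Poisson processes superpose: combined rate λ = 1.7 + 1.1 = 2.8 per square metre.
So μ = 2.8.
P(N ≥ 2) = 1 − P(N ≤ 1) ≈ 0.7689.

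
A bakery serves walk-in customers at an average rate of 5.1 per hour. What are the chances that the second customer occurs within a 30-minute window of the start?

Over the interval, μ = 5.1 × 0.5 = 2.55 (a 30-minute window = 0.5 hours).
The second arrival falls in the interval iff at least 2 events occur there: P(S_2 ≤ t) = P(N ≥ 2) = 1 − P(N ≤ 1) ≈ 0.7228.

0.7228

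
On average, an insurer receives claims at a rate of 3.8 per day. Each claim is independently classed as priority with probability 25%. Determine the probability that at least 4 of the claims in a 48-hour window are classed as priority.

Thinning: the claims that are classed as priority themselves form a Poisson process with rate 0.25 × 3.8 = 0.95 per day.
Over the interval, μ = 0.95 × 2 = 1.9 (a 48-hour window = 2 days).
P(N ≥ 4) = 1 − P(N ≤ 3) ≈ 0.1253.

0.1253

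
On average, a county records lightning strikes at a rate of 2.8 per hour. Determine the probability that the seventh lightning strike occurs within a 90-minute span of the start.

0.1325

Over the interval, μ = 2.8 × 1.5 = 4.2 (a 90-minute span = 1.5 hours).
The seventh arrival falls in the interval iff at least 7 events occur there: P(S_7 ≤ t) = P(N ≥ 7) = 1 − P(N ≤ 6) ≈ 0.1325.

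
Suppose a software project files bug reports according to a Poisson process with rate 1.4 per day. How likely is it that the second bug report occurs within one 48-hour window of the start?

0.7689

Over the interval, μ = 1.4 × 2 = 2.8 (a 48-hour window = 2 days).
The second arrival falls in the interval iff at least 2 events occur there: P(S_2 ≤ t) = P(N ≥ 2) = 1 − P(N ≤ 1) ≈ 0.7689.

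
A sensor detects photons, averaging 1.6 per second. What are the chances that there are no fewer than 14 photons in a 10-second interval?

Over the interval, μ = 1.6 × 10 = 16 (a 10-second interval = 10 seconds).
P(N ≥ 14) = 1 − P(N ≤ 13) = 1 − Σ_{j=0}^{13} e^(−μ) μ^j/j! ≈ 0.7255.

0.7255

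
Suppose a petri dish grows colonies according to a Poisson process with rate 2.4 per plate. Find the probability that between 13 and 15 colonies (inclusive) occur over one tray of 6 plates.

0.3090

Over the interval, μ = 2.4 × 6 = 14.4 (a tray of 6 plates = 6 plates).
P(13 ≤ N ≤ 15) = Σ_{j=13}^{15} e^(−14.4) · 14.4^j/j! ≈ 0.3090.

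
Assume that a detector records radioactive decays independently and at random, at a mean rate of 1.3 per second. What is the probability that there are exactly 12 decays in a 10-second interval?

0.1099

Over the interval, μ = 1.3 × 10 = 13 (a 10-second interval = 10 seconds).
P(N = 12) = e^(−μ) μ^12/12! = e^(−13) · 13^12/479001600 ≈ 0.1099.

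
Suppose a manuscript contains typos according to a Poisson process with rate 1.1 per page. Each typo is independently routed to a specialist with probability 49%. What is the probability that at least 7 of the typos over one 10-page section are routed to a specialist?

0.2968

Thinning: the typos that are routed to a specialist themselves form a Poisson process with rate 0.49 × 1.1 = 0.539 per page.
Over the interval, μ = 0.539 × 10 = 5.39 (a 10-page section = 10 pages).
P(N ≥ 7) = 1 − P(N ≤ 6) ≈ 0.2968.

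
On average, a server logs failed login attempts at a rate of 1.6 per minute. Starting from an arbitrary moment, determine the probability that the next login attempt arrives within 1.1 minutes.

Inter-arrival times are exponential with rate λ = 1.6 per minute.
P(T ≤ 1.1) = 1 − e^(−λt) = 1 − e^(−1.6 × 1.1) = 1 − e^(−1.76) ≈ 0.8280.

0.8280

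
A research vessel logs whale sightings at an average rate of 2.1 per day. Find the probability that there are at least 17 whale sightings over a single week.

Over the interval, μ = 2.1 × 7 = 14.7 (a week = 7 days).
P(N ≥ 17) = 1 − P(N ≤ 16) = 1 − Σ_{j=0}^{16} e^(−μ) μ^j/j! ≈ 0.3074.

0.3074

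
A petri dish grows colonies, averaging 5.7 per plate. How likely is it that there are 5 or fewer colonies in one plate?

0.4950

With mean μ = 5.7 per plate,
P(N ≤ 5) = Σ_{j=0}^{5} e^(−μ) μ^j/j! ≈ 0.4950.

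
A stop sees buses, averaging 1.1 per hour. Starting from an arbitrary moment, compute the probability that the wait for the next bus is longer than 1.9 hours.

The wait for the next event is exponential with rate λ = 1.1 per hour.
P(T > 1.9) = e^(−λt) = e^(−1.1 × 1.9) = e^(−2.09) ≈ 0.1237.

0.1237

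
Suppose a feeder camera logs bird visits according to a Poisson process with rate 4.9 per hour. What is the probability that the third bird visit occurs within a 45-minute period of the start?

Over the interval, μ = 4.9 × 0.75 = 3.675 (a 45-minute period = 0.75 hours).
The third arrival falls in the interval iff at least 3 events occur there: P(S_3 ≤ t) = P(N ≥ 3) = 1 − P(N ≤ 2) ≈ 0.7103.

0.7103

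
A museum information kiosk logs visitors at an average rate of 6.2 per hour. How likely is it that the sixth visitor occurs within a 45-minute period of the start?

Over the interval, μ = 6.2 × 0.75 = 4.65 (a 45-minute period = 0.75 hours).
The sixth arrival falls in the interval iff at least 6 events occur there: P(S_6 ≤ t) = P(N ≥ 6) = 1 − P(N ≤ 5) ≈ 0.3229.

0.3229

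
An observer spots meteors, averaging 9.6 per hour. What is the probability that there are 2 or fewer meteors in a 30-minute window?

Over the interval, μ = 9.6 × 0.5 = 4.8 (a 30-minute window = 0.5 hours).
P(N ≤ 2) = Σ_{j=0}^{2} e^(−μ) μ^j/j! ≈ 0.1425.

0.1425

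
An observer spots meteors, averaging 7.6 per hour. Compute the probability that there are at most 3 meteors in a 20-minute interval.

0.7504

Over the interval, μ = 7.6 × 1/3 ≈ 2.53333 (a 20-minute interval = 1/3 hours).
P(N ≤ 3) = Σ_{j=0}^{3} e^(−μ) μ^j/j! ≈ 0.7504.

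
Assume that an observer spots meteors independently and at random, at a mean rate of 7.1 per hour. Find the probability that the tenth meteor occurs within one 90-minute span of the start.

Over the interval, μ = 7.1 × 1.5 = 10.65 (a 90-minute span = 1.5 hours).
The tenth arrival falls in the interval iff at least 10 events occur there: P(S_10 ≤ t) = P(N ≥ 10) = 1 − P(N ≤ 9) ≈ 0.6203.

0.6203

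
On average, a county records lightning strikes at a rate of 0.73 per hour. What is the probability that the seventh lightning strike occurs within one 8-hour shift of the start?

0.3680

Over the interval, μ = 0.73 × 8 = 5.84 (an 8-hour shift = 8 hours).
The seventh arrival falls in the interval iff at least 7 events occur there: P(S_7 ≤ t) = P(N ≥ 7) = 1 − P(N ≤ 6) ≈ 0.3680.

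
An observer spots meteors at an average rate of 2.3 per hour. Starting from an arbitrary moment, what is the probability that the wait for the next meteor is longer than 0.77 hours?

The wait for the next event is exponential with rate λ = 2.3 per hour.
P(T > 0.77) = e^(−λt) = e^(−2.3 × 0.77) = e^(−1.771) ≈ 0.1702.

0.1702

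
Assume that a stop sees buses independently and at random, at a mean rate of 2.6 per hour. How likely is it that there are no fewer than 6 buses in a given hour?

0.0490

With mean μ = 2.6 per hour,
P(N ≥ 6) = 1 − P(N ≤ 5) = 1 − Σ_{j=0}^{5} e^(−μ) μ^j/j! ≈ 0.0490.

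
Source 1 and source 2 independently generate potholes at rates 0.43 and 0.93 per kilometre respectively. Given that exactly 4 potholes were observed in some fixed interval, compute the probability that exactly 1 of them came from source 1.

Given the total, each event is independently from source 1 with probability p = λ_1/(λ_1+λ_2) = 0.43/1.36 ≈ 0.3162.
So K ~ Binomial(4, 0.43/1.36): P(K = 1) = C(4,1) · (0.43/1.36)^1 · (0.93/1.36)^3 ≈ 0.4044.

0.4044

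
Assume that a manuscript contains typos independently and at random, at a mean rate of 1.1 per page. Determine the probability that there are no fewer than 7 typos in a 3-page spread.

0.0510

Over the interval, μ = 1.1 × 3 = 3.3 (a 3-page spread = 3 pages).
P(N ≥ 7) = 1 − P(N ≤ 6) = 1 − Σ_{j=0}^{6} e^(−μ) μ^j/j! ≈ 0.0510.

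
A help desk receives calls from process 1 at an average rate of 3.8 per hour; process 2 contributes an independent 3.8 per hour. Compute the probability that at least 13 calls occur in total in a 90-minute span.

Independent Poisson processes superpose: combined rate λ = 3.8 + 3.8 = 7.6 per hour.
Over the interval, μ = 7.6 × 1.5 = 11.4 (a 90-minute span = 1.5 hours).
P(N ≥ 13) = 1 − P(N ≤ 12) ≈ 0.3558.

0.3558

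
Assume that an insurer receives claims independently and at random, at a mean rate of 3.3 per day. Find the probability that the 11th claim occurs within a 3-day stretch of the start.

0.4045

Over the interval, μ = 3.3 × 3 = 9.9 (a 3-day stretch = 3 days).
The 11th arrival falls in the interval iff at least 11 events occur there: P(S_11 ≤ t) = P(N ≥ 11) = 1 − P(N ≤ 10) ≈ 0.4045.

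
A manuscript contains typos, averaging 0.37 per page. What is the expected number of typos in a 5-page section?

E[N] = λt = 0.37 × 5 = 1.85 (a 5-page section = 5 pages).

1.85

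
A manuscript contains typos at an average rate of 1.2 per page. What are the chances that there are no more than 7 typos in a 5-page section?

0.7440

Over the interval, μ = 1.2 × 5 = 6 (a 5-page section = 5 pages).
P(N ≤ 7) = Σ_{j=0}^{7} e^(−μ) μ^j/j! ≈ 0.7440.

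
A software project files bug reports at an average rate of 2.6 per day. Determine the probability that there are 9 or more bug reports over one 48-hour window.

Over the interval, μ = 2.6 × 2 = 5.2 (a 48-hour window = 2 days).
P(N ≥ 9) = 1 − P(N ≤ 8) = 1 − Σ_{j=0}^{8} e^(−μ) μ^j/j! ≈ 0.0819.

0.0819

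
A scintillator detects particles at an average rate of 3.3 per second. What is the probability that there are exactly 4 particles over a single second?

0.1823

With mean μ = 3.3 per second,
P(N = 4) = e^(−μ) μ^4/4! = e^(−3.3) · 3.3^4/24 ≈ 0.1823.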